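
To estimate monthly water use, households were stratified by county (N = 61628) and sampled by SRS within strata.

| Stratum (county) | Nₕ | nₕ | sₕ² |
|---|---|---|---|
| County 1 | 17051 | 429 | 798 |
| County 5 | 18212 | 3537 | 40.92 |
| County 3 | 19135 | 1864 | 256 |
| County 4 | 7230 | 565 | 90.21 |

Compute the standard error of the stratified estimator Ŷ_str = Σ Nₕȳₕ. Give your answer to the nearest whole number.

Var(Ŷ_str) = Σₕ Nₕ²(1 − fₕ)sₕ²/nₕ.
County 1: 17051²·(1 − 429/17051)·798/429 = 5.2720404 × 10^8.
County 5: 18212²·(1 − 3537/18212)·40.92/3537 = 3.0919774 × 10^6.
County 3: 19135²·(1 − 1864/19135)·256/1864 = 4.5387892 × 10^7.
County 4: 7230²·(1 − 565/7230)·90.21/565 = 7.6938672 × 10^6.
Sum = 5.8337778 × 10^8.
SE = √(5.8337778 × 10^8) = 24153.

24153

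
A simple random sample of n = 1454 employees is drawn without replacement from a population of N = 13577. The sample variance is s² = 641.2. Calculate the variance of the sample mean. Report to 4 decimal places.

Under SRS without replacement, Var(ȳ) = (1 − f)·s²/n with f = n/N = 1454/13577 = 0.10709288.
Var(ȳ) = (1 − 0.10709288)·641.2/1454 = 0.89290712·0.44099037 = 0.39376344.

0.3938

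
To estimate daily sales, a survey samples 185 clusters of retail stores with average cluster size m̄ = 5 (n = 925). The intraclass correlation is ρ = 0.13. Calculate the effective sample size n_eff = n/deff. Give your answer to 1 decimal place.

608.6

deff = 1 + (5 − 1)·0.13 = 1 + 0.52 = 1.52.
n_eff = 925 / 1.52 = 608.6.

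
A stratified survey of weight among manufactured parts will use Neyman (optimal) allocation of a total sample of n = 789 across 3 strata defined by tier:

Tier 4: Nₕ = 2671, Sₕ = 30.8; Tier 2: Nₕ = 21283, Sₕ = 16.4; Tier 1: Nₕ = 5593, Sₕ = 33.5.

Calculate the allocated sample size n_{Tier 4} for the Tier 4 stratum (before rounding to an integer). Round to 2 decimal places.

104.92

Neyman allocation: nₕ = n·NₕSₕ / Σⱼ NⱼSⱼ.
Σ NⱼSⱼ = 2671·30.8 + 21283·16.4 + 5593·33.5 = 618673.5.
n_{Tier 4} = 789·2671·30.8 / 618673.5 = 104.92.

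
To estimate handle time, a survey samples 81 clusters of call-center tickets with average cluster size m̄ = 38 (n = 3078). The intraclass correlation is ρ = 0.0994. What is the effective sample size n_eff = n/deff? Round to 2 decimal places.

658.00

deff = 1 + (38 − 1)·0.0994 = 1 + 3.6778 = 4.6778.
n_eff = 3078 / 4.6778 = 658.00.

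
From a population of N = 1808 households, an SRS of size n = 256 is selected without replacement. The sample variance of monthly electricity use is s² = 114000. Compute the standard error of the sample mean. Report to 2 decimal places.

Under SRS without replacement, Var(ȳ) = (1 − f)·s²/n with f = n/N = 256/1808 = 0.14159292.
Var(ȳ) = (1 − 0.14159292)·114000/256 = 0.85840708·445.3125 = 382.2594.
SE(ȳ) = √(382.2594) = 19.55.

19.55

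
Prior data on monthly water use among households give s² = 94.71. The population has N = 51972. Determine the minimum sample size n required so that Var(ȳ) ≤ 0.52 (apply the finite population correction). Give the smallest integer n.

182

Without fpc, n₀ = s²/D = 94.71/0.52 = 182.1346.
With fpc, (1 − n/N)·s²/n ≤ D requires n ≥ n₀/(1 + n₀/N) = 182.1346/(1 + 182.1346/51972) = 181.4985.
Rounding up, n = 182.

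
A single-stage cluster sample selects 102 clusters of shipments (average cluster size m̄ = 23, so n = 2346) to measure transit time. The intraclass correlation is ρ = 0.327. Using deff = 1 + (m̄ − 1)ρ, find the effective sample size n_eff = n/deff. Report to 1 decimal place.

deff = 1 + (23 − 1)·0.327 = 1 + 7.194 = 8.194.
n_eff = 2346 / 8.194 = 286.3.

286.3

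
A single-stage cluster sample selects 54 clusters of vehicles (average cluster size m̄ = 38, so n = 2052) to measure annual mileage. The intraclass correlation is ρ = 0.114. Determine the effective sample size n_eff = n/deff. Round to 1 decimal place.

393.3

deff = 1 + (38 − 1)·0.114 = 1 + 4.218 = 5.218.
n_eff = 2052 / 5.218 = 393.3.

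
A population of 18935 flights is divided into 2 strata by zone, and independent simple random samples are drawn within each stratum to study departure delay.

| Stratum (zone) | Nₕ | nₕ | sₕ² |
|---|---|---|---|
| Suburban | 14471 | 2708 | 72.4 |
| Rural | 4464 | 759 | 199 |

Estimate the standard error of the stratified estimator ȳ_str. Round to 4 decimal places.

0.1574

Var(ȳ_str) = Σₕ Wₕ²(1 − fₕ)sₕ²/nₕ with Wₕ = Nₕ/N, N = 18935.
Suburban: Wₕ = 0.76424611; term = 0.76424611²·(1 − 0.18713289)·72.4/2708 = 0.01269334.
Rural: Wₕ = 0.23575389; term = 0.23575389²·(1 − 0.17002688)·199/759 = 0.012094644.
Sum = 0.024787984.
SE = √(0.024787984) = 0.1574.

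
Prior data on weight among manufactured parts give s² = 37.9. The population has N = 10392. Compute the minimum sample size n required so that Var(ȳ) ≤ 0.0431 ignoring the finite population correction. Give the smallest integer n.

880

Without fpc, n₀ = s²/D = 37.9/0.0431 = 879.3503.
Rounding up, n = 880.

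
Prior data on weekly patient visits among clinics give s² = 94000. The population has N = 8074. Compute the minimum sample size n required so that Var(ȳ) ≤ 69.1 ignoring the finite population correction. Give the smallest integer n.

Without fpc, n₀ = s²/D = 94000/69.1 = 1360.3473.
Rounding up, n = 1361.

1361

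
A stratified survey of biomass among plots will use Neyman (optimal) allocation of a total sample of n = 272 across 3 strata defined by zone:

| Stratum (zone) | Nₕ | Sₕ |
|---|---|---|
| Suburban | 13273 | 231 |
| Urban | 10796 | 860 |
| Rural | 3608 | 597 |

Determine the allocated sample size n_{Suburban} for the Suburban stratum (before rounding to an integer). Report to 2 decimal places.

57.50

Neyman allocation: nₕ = n·NₕSₕ / Σⱼ NⱼSⱼ.
Σ NⱼSⱼ = 13273·231 + 10796·860 + 3608·597 = 1.4504599 × 10^7.
n_{Suburban} = 272·13273·231 / (1.4504599 × 10^7) = 57.50.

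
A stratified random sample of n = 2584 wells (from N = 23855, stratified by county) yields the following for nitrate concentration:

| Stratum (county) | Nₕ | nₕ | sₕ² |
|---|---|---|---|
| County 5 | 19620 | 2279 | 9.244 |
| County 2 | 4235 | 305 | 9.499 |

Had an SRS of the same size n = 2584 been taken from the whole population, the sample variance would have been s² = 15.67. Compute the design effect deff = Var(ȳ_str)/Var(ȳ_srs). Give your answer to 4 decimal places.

0.6169

Var(ȳ_str) = Σ Wₕ²(1−fₕ)sₕ²/nₕ with Wₕ = Nₕ/23855:
  County 5: (19620/23855)²·(1−2279/19620)·9.244/2279 = 0.0024251014
  County 2: (4235/23855)²·(1−305/4235)·9.499/305 = 9.108884 × 10^-4
  → Var(ȳ_str) = 0.0033359898.
Var(ȳ_srs) = (1 − 2584/23855)·15.67/2584 = 0.0054073561.
deff = 0.0033359898 / 0.0054073561 = 0.6169.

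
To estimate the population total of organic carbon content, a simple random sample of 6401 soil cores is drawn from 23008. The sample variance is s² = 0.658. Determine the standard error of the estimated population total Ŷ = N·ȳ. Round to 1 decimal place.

198.2

Var(Ŷ) = N²·Var(ȳ) = N²·(1 − n/N)·s²/n.
f = 6401/23008 = 0.27820758; Var(ȳ) = 0.72179242·0.658/6401 = 7.419769 × 10^-5.
Var(Ŷ) = 23008² · (7.419769 × 10^-5) = 39277.888.
SE(Ŷ) = √(39277.888) = 198.2.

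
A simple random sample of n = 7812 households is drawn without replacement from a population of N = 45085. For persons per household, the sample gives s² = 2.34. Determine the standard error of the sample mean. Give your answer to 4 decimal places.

0.0157

Under SRS without replacement, Var(ȳ) = (1 − f)·s²/n with f = n/N = 7812/45085 = 0.17327271.
Var(ȳ) = (1 − 0.17327271)·2.34/7812 = 0.82672729·2.9953917 × 10^-4 = 2.4763721 × 10^-4.
SE(ȳ) = √(2.4763721 × 10^-4) = 0.0157.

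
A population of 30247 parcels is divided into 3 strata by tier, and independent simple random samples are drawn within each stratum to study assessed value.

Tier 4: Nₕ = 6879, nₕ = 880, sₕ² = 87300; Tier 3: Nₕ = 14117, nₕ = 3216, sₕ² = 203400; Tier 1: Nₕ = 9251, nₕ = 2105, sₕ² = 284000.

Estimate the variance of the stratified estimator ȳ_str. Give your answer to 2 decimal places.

24.86

Var(ȳ_str) = Σₕ Wₕ²(1 − fₕ)sₕ²/nₕ with Wₕ = Nₕ/N, N = 30247.
Tier 4: Wₕ = 0.22742751; term = 0.22742751²·(1 − 0.12792557)·87300/880 = 4.4747743.
Tier 3: Wₕ = 0.46672397; term = 0.46672397²·(1 − 0.22781044)·203400/3216 = 10.638467.
Tier 1: Wₕ = 0.30584851; term = 0.30584851²·(1 − 0.22754297)·284000/2105 = 9.7488485.
Sum = 24.86209.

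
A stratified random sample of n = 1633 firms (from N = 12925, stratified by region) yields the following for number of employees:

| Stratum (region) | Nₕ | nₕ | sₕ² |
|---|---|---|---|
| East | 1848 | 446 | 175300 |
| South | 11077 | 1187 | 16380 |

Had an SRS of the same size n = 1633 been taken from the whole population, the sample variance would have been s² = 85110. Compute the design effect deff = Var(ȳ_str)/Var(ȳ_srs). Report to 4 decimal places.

Var(ȳ_str) = Σ Wₕ²(1−fₕ)sₕ²/nₕ with Wₕ = Nₕ/12925:
  East: (1848/12925)²·(1−446/1848)·175300/446 = 6.0958733
  South: (11077/12925)²·(1−1187/11077)·16380/1187 = 9.0494154
  → Var(ȳ_str) = 15.145289.
Var(ȳ_srs) = (1 − 1633/12925)·85110/1633 = 45.533887.
deff = 15.145289 / 45.533887 = 0.3326.

0.3326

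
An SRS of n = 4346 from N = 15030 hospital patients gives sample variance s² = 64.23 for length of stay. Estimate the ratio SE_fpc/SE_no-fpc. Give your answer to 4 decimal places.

0.8431

f = n/N = 4346/15030 = 0.28915502.
SE_no-fpc = √(s²/n) = 0.12156935; SE_fpc = √((1−f)s²/n) = 0.10249709.
Ratio = √(1−f) = 0.84311623.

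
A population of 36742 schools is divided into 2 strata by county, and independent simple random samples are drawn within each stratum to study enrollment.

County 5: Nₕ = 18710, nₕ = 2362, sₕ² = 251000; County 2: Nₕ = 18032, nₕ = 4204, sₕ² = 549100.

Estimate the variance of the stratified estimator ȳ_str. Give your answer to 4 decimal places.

Var(ȳ_str) = Σₕ Wₕ²(1 − fₕ)sₕ²/nₕ with Wₕ = Nₕ/N, N = 36742.
County 5: Wₕ = 0.50922650; term = 0.50922650²·(1 − 0.12624265)·251000/2362 = 24.077238.
County 2: Wₕ = 0.49077350; term = 0.49077350²·(1 − 0.23314108)·549100/4204 = 24.12495.
Sum = 48.202188.

48.2022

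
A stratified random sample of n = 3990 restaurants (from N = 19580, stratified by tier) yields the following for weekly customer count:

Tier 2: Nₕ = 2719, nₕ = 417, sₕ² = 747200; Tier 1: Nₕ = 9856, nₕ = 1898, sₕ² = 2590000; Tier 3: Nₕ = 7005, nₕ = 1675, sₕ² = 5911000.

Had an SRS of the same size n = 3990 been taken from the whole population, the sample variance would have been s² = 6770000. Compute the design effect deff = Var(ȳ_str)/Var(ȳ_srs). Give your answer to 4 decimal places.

0.4827

Var(ȳ_str) = Σ Wₕ²(1−fₕ)sₕ²/nₕ with Wₕ = Nₕ/19580:
  Tier 2: (2719/19580)²·(1−417/2719)·747200/417 = 29.254317
  Tier 1: (9856/19580)²·(1−1898/9856)·2590000/1898 = 279.17904
  Tier 3: (7005/19580)²·(1−1675/7005)·5911000/1675 = 343.68147
  → Var(ȳ_str) = 652.11483.
Var(ȳ_srs) = (1 − 3990/19580)·6770000/3990 = 1350.9809.
deff = 652.11483 / 1350.9809 = 0.4827.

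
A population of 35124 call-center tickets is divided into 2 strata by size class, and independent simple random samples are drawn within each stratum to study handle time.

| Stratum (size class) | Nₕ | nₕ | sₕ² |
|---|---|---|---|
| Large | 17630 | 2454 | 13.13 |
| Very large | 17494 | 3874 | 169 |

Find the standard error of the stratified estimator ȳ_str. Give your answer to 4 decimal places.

Var(ȳ_str) = Σₕ Wₕ²(1 − fₕ)sₕ²/nₕ with Wₕ = Nₕ/N, N = 35124.
Large: Wₕ = 0.50193600; term = 0.50193600²·(1 − 0.13919455)·13.13/2454 = 0.0011603576.
Very large: Wₕ = 0.49806400; term = 0.49806400²·(1 − 0.22144735)·169/3874 = 0.0084253001.
Sum = 0.0095856577.
SE = √(0.0095856577) = 0.0979.

0.0979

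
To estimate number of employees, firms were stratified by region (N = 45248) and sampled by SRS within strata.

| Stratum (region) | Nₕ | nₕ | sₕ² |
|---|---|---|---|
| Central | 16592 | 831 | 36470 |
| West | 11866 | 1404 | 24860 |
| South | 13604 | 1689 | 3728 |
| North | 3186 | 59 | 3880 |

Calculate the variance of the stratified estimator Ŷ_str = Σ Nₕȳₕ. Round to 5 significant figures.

Var(Ŷ_str) = Σₕ Nₕ²(1 − fₕ)sₕ²/nₕ.
Central: 16592²·(1 − 831/16592)·36470/831 = 1.1476706 × 10^10.
West: 11866²·(1 − 1404/11866)·24860/1404 = 2.1981285 × 10^9.
South: 13604²·(1 − 1689/13604)·3728/1689 = 3.5777247 × 10^8.
North: 3186²·(1 − 59/3186)·3880/59 = 6.5516904 × 10^8.
Sum = 1.4687776 × 10^10.

1.4688 × 10^10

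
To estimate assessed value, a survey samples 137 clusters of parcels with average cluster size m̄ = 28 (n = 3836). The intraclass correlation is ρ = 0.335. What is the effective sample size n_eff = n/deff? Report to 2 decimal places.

381.88

deff = 1 + (28 − 1)·0.335 = 1 + 9.045 = 10.045.
n_eff = 3836 / 10.045 = 381.88.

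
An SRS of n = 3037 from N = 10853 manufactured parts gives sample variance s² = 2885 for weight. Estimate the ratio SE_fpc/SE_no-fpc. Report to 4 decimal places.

f = n/N = 3037/10853 = 0.27983046.
SE_no-fpc = √(s²/n) = 0.9746541; SE_fpc = √((1−f)s²/n) = 0.82711879.
Ratio = √(1−f) = 0.84862803.

0.8486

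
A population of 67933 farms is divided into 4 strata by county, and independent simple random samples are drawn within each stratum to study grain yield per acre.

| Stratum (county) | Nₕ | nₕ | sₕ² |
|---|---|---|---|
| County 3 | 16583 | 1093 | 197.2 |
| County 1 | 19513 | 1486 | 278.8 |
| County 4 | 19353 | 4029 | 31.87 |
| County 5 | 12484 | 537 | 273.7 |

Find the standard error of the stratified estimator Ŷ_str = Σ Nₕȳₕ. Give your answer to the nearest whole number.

13810

Var(Ŷ_str) = Σₕ Nₕ²(1 − fₕ)sₕ²/nₕ.
County 3: 16583²·(1 − 1093/16583)·197.2/1093 = 4.6344827 × 10^7.
County 1: 19513²·(1 − 1486/19513)·278.8/1486 = 6.5996585 × 10^7.
County 4: 19353²·(1 − 4029/19353)·31.87/4029 = 2.345877 × 10^6.
County 5: 12484²·(1 − 537/12484)·273.7/537 = 7.6017422 × 10^7.
Sum = 1.9070471 × 10^8.
SE = √(1.9070471 × 10^8) = 13810.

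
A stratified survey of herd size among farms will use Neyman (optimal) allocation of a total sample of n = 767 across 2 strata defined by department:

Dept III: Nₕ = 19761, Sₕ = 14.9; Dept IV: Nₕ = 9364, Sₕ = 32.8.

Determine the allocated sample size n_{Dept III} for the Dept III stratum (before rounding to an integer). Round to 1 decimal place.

Neyman allocation: nₕ = n·NₕSₕ / Σⱼ NⱼSⱼ.
Σ NⱼSⱼ = 19761·14.9 + 9364·32.8 = 601578.1.
n_{Dept III} = 767·19761·14.9 / 601578.1 = 375.4.

375.4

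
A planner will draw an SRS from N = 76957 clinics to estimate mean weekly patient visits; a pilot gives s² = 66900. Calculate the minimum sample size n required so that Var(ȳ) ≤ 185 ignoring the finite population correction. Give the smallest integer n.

Without fpc, n₀ = s²/D = 66900/185 = 361.6216.
Rounding up, n = 362.

362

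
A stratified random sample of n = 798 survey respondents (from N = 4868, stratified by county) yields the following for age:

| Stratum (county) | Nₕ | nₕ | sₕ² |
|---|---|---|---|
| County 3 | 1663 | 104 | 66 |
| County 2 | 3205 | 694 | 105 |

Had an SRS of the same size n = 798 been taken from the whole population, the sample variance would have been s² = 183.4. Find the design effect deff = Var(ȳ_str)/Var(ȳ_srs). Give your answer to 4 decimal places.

Var(ȳ_str) = Σ Wₕ²(1−fₕ)sₕ²/nₕ with Wₕ = Nₕ/4868:
  County 3: (1663/4868)²·(1−104/1663)·66/104 = 0.069430105
  County 2: (3205/4868)²·(1−694/3205)·105/694 = 0.051381105
  → Var(ȳ_str) = 0.12081121.
Var(ȳ_srs) = (1 − 798/4868)·183.4/798 = 0.19214995.
deff = 0.12081121 / 0.19214995 = 0.6287.

0.6287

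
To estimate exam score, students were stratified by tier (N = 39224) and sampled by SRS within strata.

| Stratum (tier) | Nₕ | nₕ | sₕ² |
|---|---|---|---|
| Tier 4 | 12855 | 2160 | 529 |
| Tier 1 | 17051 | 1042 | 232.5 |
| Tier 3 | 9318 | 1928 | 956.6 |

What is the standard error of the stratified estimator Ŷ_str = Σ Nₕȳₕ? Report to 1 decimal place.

11346.5

Var(Ŷ_str) = Σₕ Nₕ²(1 − fₕ)sₕ²/nₕ.
Tier 4: 12855²·(1 − 2160/12855)·529/2160 = 3.3670905 × 10^7.
Tier 1: 17051²·(1 − 1042/17051)·232.5/1042 = 6.0907293 × 10^7.
Tier 3: 9318²·(1 − 1928/9318)·956.6/1928 = 3.4165713 × 10^7.
Sum = 1.2874391 × 10^8.
SE = √(1.2874391 × 10^8) = 11346.5.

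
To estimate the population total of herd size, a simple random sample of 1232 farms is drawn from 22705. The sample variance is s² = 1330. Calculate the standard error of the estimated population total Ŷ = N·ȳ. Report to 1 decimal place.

Var(Ŷ) = N²·Var(ȳ) = N²·(1 − n/N)·s²/n.
f = 1232/22705 = 0.05426118; Var(ȳ) = 0.94573882·1330/1232 = 1.020968.
Var(Ŷ) = 22705² · 1.020968 = 5.2632639 × 10^8.
SE(Ŷ) = √(5.2632639 × 10^8) = 22941.8.

22941.8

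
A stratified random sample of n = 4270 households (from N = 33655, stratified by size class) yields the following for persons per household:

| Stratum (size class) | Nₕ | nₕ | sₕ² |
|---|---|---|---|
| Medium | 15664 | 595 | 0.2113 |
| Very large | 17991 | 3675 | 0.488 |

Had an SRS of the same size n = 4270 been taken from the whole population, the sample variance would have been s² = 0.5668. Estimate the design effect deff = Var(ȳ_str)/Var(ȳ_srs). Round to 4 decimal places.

0.8991

Var(ȳ_str) = Σ Wₕ²(1−fₕ)sₕ²/nₕ with Wₕ = Nₕ/33655:
  Medium: (15664/33655)²·(1−595/15664)·0.2113/595 = 7.4006599 × 10^-5
  Very large: (17991/33655)²·(1−3675/17991)·0.488/3675 = 3.0195365 × 10^-5
  → Var(ȳ_str) = 1.0420196 × 10^-4.
Var(ȳ_srs) = (1 − 4270/33655)·0.5668/4270 = 1.1589857 × 10^-4.
deff = (1.0420196 × 10^-4) / (1.1589857 × 10^-4) = 0.8991.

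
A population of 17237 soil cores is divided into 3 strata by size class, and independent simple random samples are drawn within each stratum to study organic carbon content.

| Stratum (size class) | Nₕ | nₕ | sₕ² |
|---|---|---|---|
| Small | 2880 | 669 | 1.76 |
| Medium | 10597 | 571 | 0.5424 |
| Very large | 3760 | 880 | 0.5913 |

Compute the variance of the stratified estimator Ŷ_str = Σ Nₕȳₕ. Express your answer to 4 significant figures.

Var(Ŷ_str) = Σₕ Nₕ²(1 − fₕ)sₕ²/nₕ.
Small: 2880²·(1 − 669/2880)·1.76/669 = 16752.043.
Medium: 10597²·(1 − 571/10597)·0.5424/571 = 100923.94.
Very large: 3760²·(1 − 880/3760)·0.5913/880 = 7276.2153.
Sum = 124952.2.

125000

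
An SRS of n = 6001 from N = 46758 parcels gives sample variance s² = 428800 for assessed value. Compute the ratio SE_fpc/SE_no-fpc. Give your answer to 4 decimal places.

f = n/N = 6001/46758 = 0.12834167.
SE_no-fpc = √(s²/n) = 8.4530916; SE_fpc = √((1−f)s²/n) = 7.8920298.
Ratio = √(1−f) = 0.93362644.

0.9336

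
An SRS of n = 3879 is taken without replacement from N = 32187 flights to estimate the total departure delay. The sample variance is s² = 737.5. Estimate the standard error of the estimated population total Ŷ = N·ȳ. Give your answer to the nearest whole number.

Var(Ŷ) = N²·Var(ȳ) = N²·(1 − n/N)·s²/n.
f = 3879/32187 = 0.12051449; Var(ȳ) = 0.87948551·737.5/3879 = 0.16721334.
Var(Ŷ) = 32187² · 0.16721334 = 1.7323352 × 10^8.
SE(Ŷ) = √(1.7323352 × 10^8) = 13162.

13162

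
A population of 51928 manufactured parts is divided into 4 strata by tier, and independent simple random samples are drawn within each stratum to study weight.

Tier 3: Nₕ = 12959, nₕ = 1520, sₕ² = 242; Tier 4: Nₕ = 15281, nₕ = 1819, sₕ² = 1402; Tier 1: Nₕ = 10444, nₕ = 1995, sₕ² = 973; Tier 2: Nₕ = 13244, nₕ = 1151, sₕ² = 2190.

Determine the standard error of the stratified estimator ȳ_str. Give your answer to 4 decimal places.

0.4433

Var(ȳ_str) = Σₕ Wₕ²(1 − fₕ)sₕ²/nₕ with Wₕ = Nₕ/N, N = 51928.
Tier 3: Wₕ = 0.24955708; term = 0.24955708²·(1 − 0.11729300)·242/1520 = 0.0087524197.
Tier 4: Wₕ = 0.29427284; term = 0.29427284²·(1 − 0.11903671)·1402/1819 = 0.05879948.
Tier 1: Wₕ = 0.20112463; term = 0.20112463²·(1 − 0.19101877)·973/1995 = 0.015960222.
Tier 2: Wₕ = 0.25504545; term = 0.25504545²·(1 − 0.08690728)·2190/1151 = 0.11301051.
Sum = 0.19652263.
SE = √(0.19652263) = 0.4433.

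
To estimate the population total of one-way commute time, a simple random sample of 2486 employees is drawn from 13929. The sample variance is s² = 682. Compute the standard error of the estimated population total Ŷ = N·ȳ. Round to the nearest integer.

Var(Ŷ) = N²·Var(ȳ) = N²·(1 − n/N)·s²/n.
f = 2486/13929 = 0.17847656; Var(ȳ) = 0.82152344·682/2486 = 0.22537369.
Var(Ŷ) = 13929² · 0.22537369 = 4.3726336 × 10^7.
SE(Ŷ) = √(4.3726336 × 10^7) = 6613.

6613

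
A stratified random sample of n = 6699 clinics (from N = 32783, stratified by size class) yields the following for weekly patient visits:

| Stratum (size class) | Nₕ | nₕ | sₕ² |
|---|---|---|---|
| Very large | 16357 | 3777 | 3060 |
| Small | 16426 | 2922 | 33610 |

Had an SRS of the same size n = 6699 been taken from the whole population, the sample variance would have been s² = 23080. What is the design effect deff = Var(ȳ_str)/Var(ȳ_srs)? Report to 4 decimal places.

Var(ȳ_str) = Σ Wₕ²(1−fₕ)sₕ²/nₕ with Wₕ = Nₕ/32783:
  Very large: (16357/32783)²·(1−3777/16357)·3060/3777 = 0.1551177
  Small: (16426/32783)²·(1−2922/16426)·33610/2922 = 2.3740243
  → Var(ȳ_str) = 2.529142.
Var(ȳ_srs) = (1 − 6699/32783)·23080/6699 = 2.7412669.
deff = 2.529142 / 2.7412669 = 0.9226.

0.9226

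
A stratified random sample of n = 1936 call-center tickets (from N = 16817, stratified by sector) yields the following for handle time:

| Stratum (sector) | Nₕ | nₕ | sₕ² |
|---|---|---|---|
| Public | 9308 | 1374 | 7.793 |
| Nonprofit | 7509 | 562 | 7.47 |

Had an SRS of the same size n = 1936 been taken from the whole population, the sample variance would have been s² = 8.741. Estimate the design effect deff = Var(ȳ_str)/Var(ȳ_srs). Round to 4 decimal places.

Var(ȳ_str) = Σ Wₕ²(1−fₕ)sₕ²/nₕ with Wₕ = Nₕ/16817:
  Public: (9308/16817)²·(1−1374/9308)·7.793/1374 = 0.0014810491
  Nonprofit: (7509/16817)²·(1−562/7509)·7.47/562 = 0.0024516961
  → Var(ȳ_str) = 0.0039327452.
Var(ȳ_srs) = (1 − 1936/16817)·8.741/1936 = 0.0039952077.
deff = 0.0039327452 / 0.0039952077 = 0.9844.

0.9844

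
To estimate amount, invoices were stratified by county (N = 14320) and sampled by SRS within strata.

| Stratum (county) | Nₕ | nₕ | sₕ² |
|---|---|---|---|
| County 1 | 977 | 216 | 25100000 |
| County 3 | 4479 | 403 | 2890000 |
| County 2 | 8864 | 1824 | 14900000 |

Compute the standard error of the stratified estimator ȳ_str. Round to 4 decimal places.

Var(ȳ_str) = Σₕ Wₕ²(1 − fₕ)sₕ²/nₕ with Wₕ = Nₕ/N, N = 14320.
County 1: Wₕ = 0.06822626; term = 0.06822626²·(1 − 0.22108495)·25100000/216 = 421.32105.
County 3: Wₕ = 0.31277933; term = 0.31277933²·(1 − 0.08997544)·2890000/403 = 638.44281.
County 2: Wₕ = 0.61899441; term = 0.61899441²·(1 − 0.20577617)·14900000/1824 = 2485.8665.
Sum = 3545.6304.
SE = √(3545.6304) = 59.5452.

59.5452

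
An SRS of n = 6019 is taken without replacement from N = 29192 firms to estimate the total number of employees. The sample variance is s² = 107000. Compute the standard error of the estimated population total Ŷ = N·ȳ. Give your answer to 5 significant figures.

Var(Ŷ) = N²·Var(ȳ) = N²·(1 − n/N)·s²/n.
f = 6019/29192 = 0.20618663; Var(ȳ) = 0.79381337·107000/6019 = 14.111652.
Var(Ŷ) = 29192² · 14.111652 = 1.2025567 × 10^10.
SE(Ŷ) = √(1.2025567 × 10^10) = 109660.

109660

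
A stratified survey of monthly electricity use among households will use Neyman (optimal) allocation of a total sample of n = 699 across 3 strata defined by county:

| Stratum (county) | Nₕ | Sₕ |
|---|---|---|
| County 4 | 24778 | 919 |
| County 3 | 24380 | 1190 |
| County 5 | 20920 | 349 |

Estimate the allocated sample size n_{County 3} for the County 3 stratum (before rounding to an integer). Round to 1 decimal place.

Neyman allocation: nₕ = n·NₕSₕ / Σⱼ NⱼSⱼ.
Σ NⱼSⱼ = 24778·919 + 24380·1190 + 20920·349 = 5.9084262 × 10^7.
n_{County 3} = 699·24380·1190 / (5.9084262 × 10^7) = 343.2.

343.2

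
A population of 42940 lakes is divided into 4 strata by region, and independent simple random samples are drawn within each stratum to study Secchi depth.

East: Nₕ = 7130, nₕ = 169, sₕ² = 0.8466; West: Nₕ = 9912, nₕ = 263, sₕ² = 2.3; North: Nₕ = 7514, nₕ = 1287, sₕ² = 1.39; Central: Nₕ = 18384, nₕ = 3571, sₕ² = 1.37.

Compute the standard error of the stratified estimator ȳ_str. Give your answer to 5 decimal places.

Var(ȳ_str) = Σₕ Wₕ²(1 − fₕ)sₕ²/nₕ with Wₕ = Nₕ/N, N = 42940.
East: Wₕ = 0.16604565; term = 0.16604565²·(1 − 0.02370266)·0.8466/169 = 1.3484307 × 10^-4.
West: Wₕ = 0.23083372; term = 0.23083372²·(1 − 0.02653349)·2.3/263 = 4.5361939 × 10^-4.
North: Wₕ = 0.17498836; term = 0.17498836²·(1 − 0.17128028)·1.39/1287 = 2.7407046 × 10^-5.
Central: Wₕ = 0.42813228; term = 0.42813228²·(1 − 0.19424500)·1.37/3571 = 5.6661709 × 10^-5.
Sum = 6.7253122 × 10^-4.
SE = √(6.7253122 × 10^-4) = 0.02593.

0.02593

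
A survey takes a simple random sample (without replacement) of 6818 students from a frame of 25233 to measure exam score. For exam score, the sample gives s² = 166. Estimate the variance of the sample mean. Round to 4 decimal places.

Under SRS without replacement, Var(ȳ) = (1 − f)·s²/n with f = n/N = 6818/25233 = 0.27020172.
Var(ȳ) = (1 − 0.27020172)·166/6818 = 0.72979828·0.024347316 = 0.017768629.

0.0178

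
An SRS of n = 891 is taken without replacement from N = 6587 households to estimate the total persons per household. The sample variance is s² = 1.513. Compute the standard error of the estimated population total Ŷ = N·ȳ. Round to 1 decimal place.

Var(Ŷ) = N²·Var(ȳ) = N²·(1 − n/N)·s²/n.
f = 891/6587 = 0.13526643; Var(ȳ) = 0.86473357·1.513/891 = 0.0014683972.
Var(Ŷ) = 6587² · 0.0014683972 = 63711.653.
SE(Ŷ) = √(63711.653) = 252.4.

252.4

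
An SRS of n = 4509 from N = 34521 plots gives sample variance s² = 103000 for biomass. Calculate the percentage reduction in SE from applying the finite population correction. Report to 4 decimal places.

f = n/N = 4509/34521 = 0.13061615.
SE_no-fpc = √(s²/n) = 4.7794563; SE_fpc = √((1−f)s²/n) = 4.4564012.
Ratio = √(1−f) = 0.93240756. Reduction = 100·(1 − 0.93240756) = 6.7592%.

6.7592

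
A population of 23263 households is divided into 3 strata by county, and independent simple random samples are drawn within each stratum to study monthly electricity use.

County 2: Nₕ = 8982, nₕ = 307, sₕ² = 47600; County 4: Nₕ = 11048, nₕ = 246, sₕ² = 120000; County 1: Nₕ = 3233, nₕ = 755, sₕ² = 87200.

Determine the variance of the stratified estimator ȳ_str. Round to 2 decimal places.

131.61

Var(ȳ_str) = Σₕ Wₕ²(1 − fₕ)sₕ²/nₕ with Wₕ = Nₕ/N, N = 23263.
County 2: Wₕ = 0.38610669; term = 0.38610669²·(1 − 0.03417947)·47600/307 = 22.324394.
County 4: Wₕ = 0.47491725; term = 0.47491725²·(1 − 0.02226647)·120000/246 = 107.57282.
County 1: Wₕ = 0.13897606; term = 0.13897606²·(1 − 0.23352923)·87200/755 = 1.7097992.
Sum = 131.60701.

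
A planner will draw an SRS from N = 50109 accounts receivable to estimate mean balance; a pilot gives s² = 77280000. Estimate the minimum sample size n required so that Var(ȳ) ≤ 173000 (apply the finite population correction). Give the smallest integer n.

443

Without fpc, n₀ = s²/D = 77280000/173000 = 446.7052.
With fpc, (1 − n/N)·s²/n ≤ D requires n ≥ n₀/(1 + n₀/N) = 446.7052/(1 + 446.7052/50109) = 442.7582.
Rounding up, n = 443.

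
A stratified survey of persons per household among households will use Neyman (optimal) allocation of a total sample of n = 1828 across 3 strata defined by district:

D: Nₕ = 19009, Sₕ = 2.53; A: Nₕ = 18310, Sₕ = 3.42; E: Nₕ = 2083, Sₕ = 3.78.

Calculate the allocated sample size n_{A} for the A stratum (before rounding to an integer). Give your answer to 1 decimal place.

965.3

Neyman allocation: nₕ = n·NₕSₕ / Σⱼ NⱼSⱼ.
Σ NⱼSⱼ = 19009·2.53 + 18310·3.42 + 2083·3.78 = 118586.71.
n_{A} = 1828·18310·3.42 / 118586.71 = 965.3.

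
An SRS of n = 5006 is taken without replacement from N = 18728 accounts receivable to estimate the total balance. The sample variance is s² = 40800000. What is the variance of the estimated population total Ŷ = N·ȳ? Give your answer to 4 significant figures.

2.094 × 10^12

Var(Ŷ) = N²·Var(ȳ) = N²·(1 − n/N)·s²/n.
f = 5006/18728 = 0.26730030; Var(ȳ) = 0.73269970·40800000/5006 = 5971.6636.
Var(Ŷ) = 18728² · 5971.6636 = 2.0944893 × 10^12.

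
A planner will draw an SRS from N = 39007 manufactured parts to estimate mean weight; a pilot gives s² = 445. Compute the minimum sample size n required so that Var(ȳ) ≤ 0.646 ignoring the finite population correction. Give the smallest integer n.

Without fpc, n₀ = s²/D = 445/0.646 = 688.8545.
Rounding up, n = 689.

689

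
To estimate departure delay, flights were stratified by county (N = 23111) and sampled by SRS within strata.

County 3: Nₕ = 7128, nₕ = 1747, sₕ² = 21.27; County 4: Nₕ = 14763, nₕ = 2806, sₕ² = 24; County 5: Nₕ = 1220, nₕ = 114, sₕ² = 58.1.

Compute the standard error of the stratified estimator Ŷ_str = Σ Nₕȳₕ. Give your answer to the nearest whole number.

1632

Var(Ŷ_str) = Σₕ Nₕ²(1 − fₕ)sₕ²/nₕ.
County 3: 7128²·(1 − 1747/7128)·21.27/1747 = 466987.51.
County 4: 14763²·(1 − 2806/14763)·24/2806 = 1.5098035 × 10^6.
County 5: 1220²·(1 − 114/1220)·58.1/114 = 687679.75.
Sum = 2.6644708 × 10^6.
SE = √(2.6644708 × 10^6) = 1632.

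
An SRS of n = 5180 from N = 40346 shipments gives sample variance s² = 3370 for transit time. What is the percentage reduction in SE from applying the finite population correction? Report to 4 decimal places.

6.6399

f = n/N = 5180/40346 = 0.12838943.
SE_no-fpc = √(s²/n) = 0.80658487; SE_fpc = √((1−f)s²/n) = 0.75302833.
Ratio = √(1−f) = 0.93360086. Reduction = 100·(1 − 0.93360086) = 6.6399%.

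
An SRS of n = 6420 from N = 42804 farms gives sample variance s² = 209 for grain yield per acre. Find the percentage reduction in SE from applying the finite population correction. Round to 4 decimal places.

f = n/N = 6420/42804 = 0.14998598.
SE_no-fpc = √(s²/n) = 0.1804287; SE_fpc = √((1−f)s²/n) = 0.16634842.
Ratio = √(1−f) = 0.92196205. Reduction = 100·(1 − 0.92196205) = 7.8038%.

7.8038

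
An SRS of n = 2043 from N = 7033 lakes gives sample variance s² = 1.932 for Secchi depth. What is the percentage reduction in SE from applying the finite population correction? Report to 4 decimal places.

f = n/N = 2043/7033 = 0.29048770.
SE_no-fpc = √(s²/n) = 0.030751718; SE_fpc = √((1−f)s²/n) = 0.025902957.
Ratio = √(1−f) = 0.84232553. Reduction = 100·(1 − 0.84232553) = 15.7674%.

15.7674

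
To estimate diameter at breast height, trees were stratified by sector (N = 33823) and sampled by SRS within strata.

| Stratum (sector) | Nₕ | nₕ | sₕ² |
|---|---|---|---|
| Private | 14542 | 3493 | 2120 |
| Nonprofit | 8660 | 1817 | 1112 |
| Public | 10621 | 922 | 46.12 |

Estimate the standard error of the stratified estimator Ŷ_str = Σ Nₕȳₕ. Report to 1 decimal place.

Var(Ŷ_str) = Σₕ Nₕ²(1 − fₕ)sₕ²/nₕ.
Private: 14542²·(1 − 3493/14542)·2120/3493 = 9.7517911 × 10^7.
Nonprofit: 8660²·(1 − 1817/8660)·1112/1817 = 3.6267222 × 10^7.
Public: 10621²·(1 − 922/10621)·46.12/922 = 5.1528885 × 10^6.
Sum = 1.3893802 × 10^8.
SE = √(1.3893802 × 10^8) = 11787.2.

11787.2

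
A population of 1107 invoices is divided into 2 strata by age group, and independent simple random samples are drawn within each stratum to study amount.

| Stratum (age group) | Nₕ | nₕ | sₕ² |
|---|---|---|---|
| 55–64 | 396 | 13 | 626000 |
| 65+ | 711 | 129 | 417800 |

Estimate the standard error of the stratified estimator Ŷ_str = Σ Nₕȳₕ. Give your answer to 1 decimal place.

Var(Ŷ_str) = Σₕ Nₕ²(1 − fₕ)sₕ²/nₕ.
55–64: 396²·(1 − 13/396)·626000/13 = 7.3033975 × 10^9.
65+: 711²·(1 − 129/711)·417800/129 = 1.3402052 × 10^9.
Sum = 8.6436027 × 10^9.
SE = √(8.6436027 × 10^9) = 92971.0.

92971.0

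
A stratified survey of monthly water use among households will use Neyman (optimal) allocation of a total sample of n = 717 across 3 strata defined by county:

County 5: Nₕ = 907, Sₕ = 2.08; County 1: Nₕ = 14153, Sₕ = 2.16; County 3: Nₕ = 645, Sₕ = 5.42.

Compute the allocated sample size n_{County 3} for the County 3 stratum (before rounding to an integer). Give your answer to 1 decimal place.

Neyman allocation: nₕ = n·NₕSₕ / Σⱼ NⱼSⱼ.
Σ NⱼSⱼ = 907·2.08 + 14153·2.16 + 645·5.42 = 35952.94.
n_{County 3} = 717·645·5.42 / 35952.94 = 69.7.

69.7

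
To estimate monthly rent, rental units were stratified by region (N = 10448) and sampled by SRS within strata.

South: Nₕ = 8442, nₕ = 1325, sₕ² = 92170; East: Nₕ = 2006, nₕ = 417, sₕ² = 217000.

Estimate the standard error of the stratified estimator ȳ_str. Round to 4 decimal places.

7.3132

Var(ȳ_str) = Σₕ Wₕ²(1 − fₕ)sₕ²/nₕ with Wₕ = Nₕ/N, N = 10448.
South: Wₕ = 0.80800153; term = 0.80800153²·(1 − 0.15695333)·92170/1325 = 38.286855.
East: Wₕ = 0.19199847; term = 0.19199847²·(1 − 0.20787637)·217000/417 = 15.195401.
Sum = 53.482256.
SE = √(53.482256) = 7.3132.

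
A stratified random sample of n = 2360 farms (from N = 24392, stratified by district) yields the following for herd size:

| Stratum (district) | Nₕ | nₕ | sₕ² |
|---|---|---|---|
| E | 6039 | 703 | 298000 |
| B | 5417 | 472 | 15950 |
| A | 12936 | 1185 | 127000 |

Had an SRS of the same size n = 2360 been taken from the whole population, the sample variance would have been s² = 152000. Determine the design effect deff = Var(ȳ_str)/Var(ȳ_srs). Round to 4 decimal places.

0.8915

Var(ȳ_str) = Σ Wₕ²(1−fₕ)sₕ²/nₕ with Wₕ = Nₕ/24392:
  E: (6039/24392)²·(1−703/6039)·298000/703 = 22.958683
  B: (5417/24392)²·(1−472/5417)·15950/472 = 1.5214196
  A: (12936/24392)²·(1−1185/12936)·127000/1185 = 27.382014
  → Var(ȳ_str) = 51.862117.
Var(ȳ_srs) = (1 − 2360/24392)·152000/2360 = 58.175228.
deff = 51.862117 / 58.175228 = 0.8915.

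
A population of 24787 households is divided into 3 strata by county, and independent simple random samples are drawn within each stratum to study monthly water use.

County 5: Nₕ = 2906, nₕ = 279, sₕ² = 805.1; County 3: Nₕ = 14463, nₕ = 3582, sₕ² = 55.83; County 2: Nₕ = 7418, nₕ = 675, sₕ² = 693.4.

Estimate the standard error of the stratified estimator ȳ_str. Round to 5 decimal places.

0.35140

Var(ȳ_str) = Σₕ Wₕ²(1 − fₕ)sₕ²/nₕ with Wₕ = Nₕ/N, N = 24787.
County 5: Wₕ = 0.11723888; term = 0.11723888²·(1 − 0.09600826)·805.1/279 = 0.035855301.
County 3: Wₕ = 0.58349135; term = 0.58349135²·(1 − 0.24766646)·55.83/3582 = 0.0039922829.
County 2: Wₕ = 0.29926978; term = 0.29926978²·(1 − 0.09099488)·693.4/675 = 0.08363193.
Sum = 0.12347951.
SE = √(0.12347951) = 0.35140.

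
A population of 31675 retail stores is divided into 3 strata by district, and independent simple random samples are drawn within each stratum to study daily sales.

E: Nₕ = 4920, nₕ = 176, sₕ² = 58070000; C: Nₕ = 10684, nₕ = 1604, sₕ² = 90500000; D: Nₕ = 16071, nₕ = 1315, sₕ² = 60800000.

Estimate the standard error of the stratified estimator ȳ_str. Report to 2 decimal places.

Var(ȳ_str) = Σₕ Wₕ²(1 − fₕ)sₕ²/nₕ with Wₕ = Nₕ/N, N = 31675.
E: Wₕ = 0.15532755; term = 0.15532755²·(1 − 0.03577236)·58070000/176 = 7675.6594.
C: Wₕ = 0.33730071; term = 0.33730071²·(1 − 0.15013104)·90500000/1604 = 5455.4515.
D: Wₕ = 0.50737174; term = 0.50737174²·(1 − 0.08182440)·60800000/1315 = 10928.389.
Sum = 24059.5.
SE = √(24059.5) = 155.11.

155.11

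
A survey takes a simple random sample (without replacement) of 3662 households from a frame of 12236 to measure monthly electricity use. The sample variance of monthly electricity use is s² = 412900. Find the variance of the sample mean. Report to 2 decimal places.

Under SRS without replacement, Var(ȳ) = (1 − f)·s²/n with f = n/N = 3662/12236 = 0.29928081.
Var(ȳ) = (1 − 0.29928081)·412900/3662 = 0.70071919·112.75259 = 79.007906.

79.01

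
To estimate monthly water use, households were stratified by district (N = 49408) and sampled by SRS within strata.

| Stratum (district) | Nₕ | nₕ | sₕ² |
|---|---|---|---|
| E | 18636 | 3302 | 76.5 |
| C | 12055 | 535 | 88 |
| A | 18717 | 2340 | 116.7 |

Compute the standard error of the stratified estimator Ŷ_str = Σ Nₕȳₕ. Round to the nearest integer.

Var(Ŷ_str) = Σₕ Nₕ²(1 − fₕ)sₕ²/nₕ.
E: 18636²·(1 − 3302/18636)·76.5/3302 = 6.6205265 × 10^6.
C: 12055²·(1 − 535/12055)·88/535 = 2.284276 × 10^7.
A: 18717²·(1 − 2340/18717)·116.7/2340 = 1.5287117 × 10^7.
Sum = 4.4750404 × 10^7.
SE = √(4.4750404 × 10^7) = 6690.

6690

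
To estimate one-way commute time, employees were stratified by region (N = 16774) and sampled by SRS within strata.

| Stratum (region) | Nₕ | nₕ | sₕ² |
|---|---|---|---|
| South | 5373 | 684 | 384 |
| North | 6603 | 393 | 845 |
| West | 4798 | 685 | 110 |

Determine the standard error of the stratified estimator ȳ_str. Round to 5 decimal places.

0.61227

Var(ȳ_str) = Σₕ Wₕ²(1 − fₕ)sₕ²/nₕ with Wₕ = Nₕ/N, N = 16774.
South: Wₕ = 0.32031716; term = 0.32031716²·(1 − 0.12730318)·384/684 = 0.050268846.
North: Wₕ = 0.39364493; term = 0.39364493²·(1 − 0.05951840)·845/393 = 0.31334573.
West: Wₕ = 0.28603792; term = 0.28603792²·(1 − 0.14276782)·110/685 = 0.011262837.
Sum = 0.37487741.
SE = √(0.37487741) = 0.61227.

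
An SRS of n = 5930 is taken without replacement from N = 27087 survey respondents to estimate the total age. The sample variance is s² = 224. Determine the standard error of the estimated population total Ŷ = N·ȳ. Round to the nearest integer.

Var(Ŷ) = N²·Var(ȳ) = N²·(1 − n/N)·s²/n.
f = 5930/27087 = 0.21892421; Var(ȳ) = 0.78107579·224/5930 = 0.029504381.
Var(Ŷ) = 27087² · 0.029504381 = 2.1647529 × 10^7.
SE(Ŷ) = √(2.1647529 × 10^7) = 4653.

4653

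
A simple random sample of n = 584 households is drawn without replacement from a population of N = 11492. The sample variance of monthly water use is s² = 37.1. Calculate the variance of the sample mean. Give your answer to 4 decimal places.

Under SRS without replacement, Var(ȳ) = (1 − f)·s²/n with f = n/N = 584/11492 = 0.05081796.
Var(ȳ) = (1 − 0.05081796)·37.1/584 = 0.94918204·0.063527397 = 0.060299065.

0.0603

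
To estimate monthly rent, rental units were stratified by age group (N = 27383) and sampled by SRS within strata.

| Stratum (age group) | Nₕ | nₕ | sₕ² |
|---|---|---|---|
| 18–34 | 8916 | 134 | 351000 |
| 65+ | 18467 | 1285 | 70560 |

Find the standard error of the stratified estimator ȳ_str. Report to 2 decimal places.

17.23

Var(ȳ_str) = Σₕ Wₕ²(1 − fₕ)sₕ²/nₕ with Wₕ = Nₕ/N, N = 27383.
18–34: Wₕ = 0.32560348; term = 0.32560348²·(1 − 0.01502916)·351000/134 = 273.52924.
65+: Wₕ = 0.67439652; term = 0.67439652²·(1 − 0.06958358)·70560/1285 = 23.236112.
Sum = 296.76535.
SE = √(296.76535) = 17.23.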